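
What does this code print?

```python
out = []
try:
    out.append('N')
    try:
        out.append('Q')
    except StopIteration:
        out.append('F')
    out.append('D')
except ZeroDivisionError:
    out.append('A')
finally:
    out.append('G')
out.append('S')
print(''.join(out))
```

Execution trace: 'N' (try body) → 'Q' (inner try body, no exception) → 'D' (try body, no exception) → 'G' (finally) → 'S' (after the try/except). Output: NQDGS

Answer: NQDGS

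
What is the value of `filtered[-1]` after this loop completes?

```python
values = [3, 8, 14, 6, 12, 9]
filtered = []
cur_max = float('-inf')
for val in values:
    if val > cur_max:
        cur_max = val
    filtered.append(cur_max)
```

Running max ends at 14
`filtered` takes the values: [] → [3] → [3, 8] → [3, 8, 14] → [3, 8, 14, 14] → [3, 8, 14, 14, 14] → [3, 8, 14, 14, 14, 14]
So `filtered[-1]` = 14

Answer: 14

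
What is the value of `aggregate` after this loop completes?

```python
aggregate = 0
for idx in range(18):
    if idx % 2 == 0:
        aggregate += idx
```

Sum of even numbers 0 to 17
`aggregate` takes the values: 0 → 2 → 6 → 12 → 20 → 30 → 42 → 56 → 72

Answer: 72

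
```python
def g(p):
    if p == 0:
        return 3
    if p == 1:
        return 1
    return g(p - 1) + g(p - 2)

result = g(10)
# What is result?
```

Build up from base cases: g(0)=3, g(1)=1, g(2)=4, g(3)=5, g(4)=9, g(5)=14, g(6)=23, ..., g(10)=157

Answer: 157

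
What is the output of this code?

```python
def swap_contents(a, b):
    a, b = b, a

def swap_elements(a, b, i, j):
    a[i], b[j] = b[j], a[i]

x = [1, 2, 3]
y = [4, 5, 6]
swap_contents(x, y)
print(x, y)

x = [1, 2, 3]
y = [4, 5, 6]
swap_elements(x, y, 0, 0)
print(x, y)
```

Key concept: parameter rebinding vs mutation.
Step by step:
`x = [1, 2, 3]` → x = [1, 2, 3]
`y = [4, 5, 6]` → y = [4, 5, 6]
`swap_contents(x, y)` → no visible change to tracked variables
`print(x, y)` → prints [1, 2, 3] [4, 5, 6]
`x = [1, 2, 3]` → x = [1, 2, 3]
`y = [4, 5, 6]` → y = [4, 5, 6]
`swap_elements(x, y, 0, 0)` → x = [4, 2, 3]; y = [1, 5, 6]
`print(x, y)` → prints [4, 2, 3] [1, 5, 6]

Answer:
[1, 2, 3] [4, 5, 6]
[4, 2, 3] [1, 5, 6]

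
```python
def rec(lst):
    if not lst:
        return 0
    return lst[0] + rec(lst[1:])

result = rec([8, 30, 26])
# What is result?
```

8 + 30 + 26 + 0 = 64

Answer: 64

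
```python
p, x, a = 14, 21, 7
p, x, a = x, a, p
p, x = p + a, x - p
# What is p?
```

Trace:
`p, x, a = 14, 21, 7` → p = 14; x = 21; a = 7
`p, x, a = x, a, p` → p = 21; x = 7; a = 14
`p, x = p + a, x - p` → p = 35; x = -14
So p = 35

Answer: 35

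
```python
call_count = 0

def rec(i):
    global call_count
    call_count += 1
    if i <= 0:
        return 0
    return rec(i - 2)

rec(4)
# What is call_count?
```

Linear recursion stepping by 2: 3 calls from i=4 down to ≤0.

Answer: 3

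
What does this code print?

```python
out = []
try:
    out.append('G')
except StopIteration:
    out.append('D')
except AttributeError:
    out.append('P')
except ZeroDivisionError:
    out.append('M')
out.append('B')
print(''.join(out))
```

Execution trace: 'G' (try body, no exception) → 'B' (after the try/except). Output: GB

Answer: GB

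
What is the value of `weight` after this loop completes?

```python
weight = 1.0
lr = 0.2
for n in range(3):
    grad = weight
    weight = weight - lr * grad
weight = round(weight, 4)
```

Gradient descent: w = 1.0 * (1 - 0.2)^3
`weight` takes the values: 1.0 → 0.8 → 0.64 → 0.512

Answer: 0.512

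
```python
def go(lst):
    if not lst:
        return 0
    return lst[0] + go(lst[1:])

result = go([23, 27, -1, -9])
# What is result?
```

23 + 27 + (-1) + (-9) + 0 = 40

Answer: 40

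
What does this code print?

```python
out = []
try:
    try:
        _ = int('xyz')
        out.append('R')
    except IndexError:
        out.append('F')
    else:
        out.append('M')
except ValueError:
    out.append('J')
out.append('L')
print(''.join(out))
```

Execution trace: 'J' (outer except ValueError) → 'L' (after the try/except). Output: JL

Answer: JL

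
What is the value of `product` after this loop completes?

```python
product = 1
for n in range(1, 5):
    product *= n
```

4! = 24
`product` takes the values: 1 → 2 → 6 → 24

Answer: 24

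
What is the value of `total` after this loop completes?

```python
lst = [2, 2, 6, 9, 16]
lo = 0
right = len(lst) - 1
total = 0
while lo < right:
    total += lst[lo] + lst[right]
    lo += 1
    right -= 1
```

Sum of pairs from ends
`total` takes the values: 0 → 18 → 29

Answer: 29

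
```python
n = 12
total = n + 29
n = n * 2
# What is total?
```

Trace:
`n = 12` → n = 12
`total = n + 29` → total = 41
`n = n * 2` → n = 24
So total = 41

Answer: 41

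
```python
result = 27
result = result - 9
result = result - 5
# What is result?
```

Trace:
`result = 27` → result = 27
`result = result - 9` → result = 18
`result = result - 5` → result = 13
So result = 13

Answer: 13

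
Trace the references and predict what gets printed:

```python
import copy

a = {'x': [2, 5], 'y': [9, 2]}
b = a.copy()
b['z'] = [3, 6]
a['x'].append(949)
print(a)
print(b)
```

Key concept: shallow copy of dict with mutable values.
Step by step:
`a = {'x': [2, 5], 'y': [9, 2]}` → a = {'x': [2, 5], 'y': [9, 2]}
`b = a.copy()` → b = {'x': [2, 5], 'y': [9, 2]}
`b['z'] = [3, 6]` → b = {'x': [2, 5], 'y': [9, 2], 'z': [3, 6]}
`a['x'].append(949)` → a = {'x': [2, 5, 949], 'y': [9, 2]}; b = {'x': [2, 5, 949], 'y': [9, 2], 'z': [3, 6]}
`print(a)` → prints {'x': [2, 5, 949], 'y': [9, 2]}
`print(b)` → prints {'x': [2, 5, 949], 'y': [9, 2], 'z': [3, 6]}

Answer:
{'x': [2, 5, 949], 'y': [9, 2]}
{'x': [2, 5, 949], 'y': [9, 2], 'z': [3, 6]}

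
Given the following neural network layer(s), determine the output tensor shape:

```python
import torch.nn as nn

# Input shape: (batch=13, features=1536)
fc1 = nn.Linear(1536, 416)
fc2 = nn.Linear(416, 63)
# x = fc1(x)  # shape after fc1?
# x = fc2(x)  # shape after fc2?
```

Input: (13, 1536) -> after fc1: (13, 416) -> Output: (13, 63)

Answer: (13, 63)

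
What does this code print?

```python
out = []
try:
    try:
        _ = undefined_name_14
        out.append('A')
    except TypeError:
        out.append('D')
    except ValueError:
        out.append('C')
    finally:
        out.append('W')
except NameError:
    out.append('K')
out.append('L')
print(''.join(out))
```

Execution trace: 'W' (finally) → 'K' (outer except NameError) → 'L' (after the try/except). Output: WKL

Answer: WKL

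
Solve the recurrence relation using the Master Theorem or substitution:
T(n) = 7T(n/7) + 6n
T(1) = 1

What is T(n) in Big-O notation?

By Master Theorem: a=7, b=7, f(n)=6n. Since log_7(7) = 1 and f(n) = Θ(n^1), Case 2 applies. T(n) = O(n log n).

Answer: O(n log n)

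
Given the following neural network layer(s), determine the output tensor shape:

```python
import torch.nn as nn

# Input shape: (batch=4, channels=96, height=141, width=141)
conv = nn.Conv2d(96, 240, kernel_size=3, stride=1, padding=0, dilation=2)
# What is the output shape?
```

Input: (4, 96, 141, 141) -> Output: (4, 240, 137, 137)

Answer: (4, 240, 137, 137)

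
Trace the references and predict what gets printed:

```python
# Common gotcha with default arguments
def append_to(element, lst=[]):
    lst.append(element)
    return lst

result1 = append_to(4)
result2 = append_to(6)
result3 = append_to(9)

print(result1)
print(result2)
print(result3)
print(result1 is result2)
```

Key concept: mutable default argument gotcha.
Step by step:
`result1 = append_to(4)` → result1 = [4]
`result2 = append_to(6)` → result1 = [4, 6] (same object as result2); result2 = [4, 6] (same object as result1)
`result3 = append_to(9)` → result1 = [4, 6, 9] (same object as result2, result3); result2 = [4, 6, 9] (same object as result1, result3); result3 = [4, 6, 9] (same object as result1, result2)
`print(result1)` → prints [4, 6, 9]
`print(result2)` → prints [4, 6, 9]
`print(result3)` → prints [4, 6, 9]
`print(result1 is result2)` → prints True

Answer:
[4, 6, 9]
[4, 6, 9]
[4, 6, 9]
True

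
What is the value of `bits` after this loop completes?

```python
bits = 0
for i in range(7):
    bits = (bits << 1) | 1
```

Build 7 consecutive 1-bits: 0b1111111
`bits` takes the values: 0 → 1 → 3 → 7 → 15 → 31 → 63 → 127

Answer: 127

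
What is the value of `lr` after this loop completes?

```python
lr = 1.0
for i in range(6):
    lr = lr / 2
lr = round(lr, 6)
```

Halving LR 6 times: 1 / 2^6
`lr` takes the values: 1.0 → 0.5 → 0.25 → 0.125 → 0.0625 → 0.03125 → 0.015625

Answer: 0.015625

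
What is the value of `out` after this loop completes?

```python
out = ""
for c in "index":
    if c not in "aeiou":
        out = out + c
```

Remove vowels from 'index'
`out` takes the values: "" → "n" → "nd" → "ndx"

Answer: "ndx"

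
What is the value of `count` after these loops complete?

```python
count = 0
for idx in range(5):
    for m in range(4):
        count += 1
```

5 * 4 = 20
`count` takes the values: 0 → 1 → 2 → 3 → 4 → 5 → 6 → 7 → 8 → 9 → 10 → 11 → 12 → 13 → 14 → 15 → 16 → 17 → 18 → 19 → 20

Answer: 20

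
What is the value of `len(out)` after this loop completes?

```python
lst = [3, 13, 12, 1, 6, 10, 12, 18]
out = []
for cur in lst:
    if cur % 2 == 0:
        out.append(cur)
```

Count even numbers in [3, 13, 12, 1, 6, 10, 12, 18]
`out` takes the values: [] → [12] → [12, 6] → [12, 6, 10] → [12, 6, 10, 12] → [12, 6, 10, 12, 18]
So `len(out)` = 5

Answer: 5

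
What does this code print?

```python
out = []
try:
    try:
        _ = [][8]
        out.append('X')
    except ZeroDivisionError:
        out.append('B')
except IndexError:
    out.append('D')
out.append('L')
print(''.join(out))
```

Execution trace: 'D' (outer except IndexError) → 'L' (after the try/except). Output: DL

Answer: DL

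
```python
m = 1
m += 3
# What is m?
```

Trace:
`m = 1` → m = 1
`m += 3` → m = 4
So m = 4

Answer: 4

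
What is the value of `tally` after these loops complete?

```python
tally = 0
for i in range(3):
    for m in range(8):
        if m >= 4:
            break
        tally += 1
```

Inner breaks at 4, outer runs 3 times
`tally` takes the values: 0 → 1 → 2 → 3 → 4 → 5 → 6 → 7 → 8 → 9 → 10 → 11 → 12

Answer: 12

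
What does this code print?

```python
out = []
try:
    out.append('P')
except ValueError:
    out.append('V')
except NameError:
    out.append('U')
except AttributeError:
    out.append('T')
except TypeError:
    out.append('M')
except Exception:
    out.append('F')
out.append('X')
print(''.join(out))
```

Execution trace: 'P' (try body, no exception) → 'X' (after the try/except). Output: PX

Answer: PX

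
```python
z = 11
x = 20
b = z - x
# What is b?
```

Trace:
`z = 11` → z = 11
`x = 20` → x = 20
`b = z - x` → b = -9
So b = -9

Answer: -9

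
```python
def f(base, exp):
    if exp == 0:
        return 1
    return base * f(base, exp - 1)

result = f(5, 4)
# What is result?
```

f(5, 4) = 5 * 5 * 5 * 5 = 625

Answer: 625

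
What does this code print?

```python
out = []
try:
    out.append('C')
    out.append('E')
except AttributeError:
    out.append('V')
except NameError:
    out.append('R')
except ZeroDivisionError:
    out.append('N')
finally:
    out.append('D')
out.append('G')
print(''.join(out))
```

Execution trace: 'C' (try body) → 'E' (try body, no exception) → 'D' (finally) → 'G' (after the try/except). Output: CEDG

Answer: CEDG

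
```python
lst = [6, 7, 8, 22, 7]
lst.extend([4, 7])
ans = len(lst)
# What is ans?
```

Trace:
`lst = [6, 7, 8, 22, 7]` → lst = [6, 7, 8, 22, 7]
`lst.extend([4, 7])` → lst = [6, 7, 8, 22, 7, 4, 7]
`ans = len(lst)` → ans = 7
So ans = 7

Answer: 7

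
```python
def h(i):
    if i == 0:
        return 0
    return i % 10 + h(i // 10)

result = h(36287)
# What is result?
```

Sum of digits of 36287: 7 + 8 + 2 + 6 + 3 = 26

Answer: 26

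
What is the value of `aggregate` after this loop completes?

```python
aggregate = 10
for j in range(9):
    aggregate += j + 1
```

Start at 10, add 1 to 9 = 55
`aggregate` takes the values: 10 → 11 → 13 → 16 → 20 → 25 → 31 → 38 → 46 → 55

Answer: 55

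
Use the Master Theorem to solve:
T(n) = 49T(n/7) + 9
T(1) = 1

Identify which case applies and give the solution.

a=49, b=7, f(n)=9. log_7(49) = 2. Since c=0 < 2, Case 1 applies: T(n) = Θ(n^log_b(a)) = O(n^2).

Answer: O(n^2) - Case 1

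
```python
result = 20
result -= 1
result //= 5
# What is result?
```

Trace:
`result = 20` → result = 20
`result -= 1` → result = 19
`result //= 5` → result = 3
So result = 3

Answer: 3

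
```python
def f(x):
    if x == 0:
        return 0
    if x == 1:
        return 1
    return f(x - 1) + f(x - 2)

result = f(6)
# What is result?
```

Build up from base cases: f(0)=0, f(1)=1, f(2)=1, f(3)=2, f(4)=3, f(5)=5, f(6)=8

Answer: 8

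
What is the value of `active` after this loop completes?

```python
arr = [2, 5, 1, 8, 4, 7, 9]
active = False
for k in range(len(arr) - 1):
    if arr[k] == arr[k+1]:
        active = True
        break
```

Check consecutive duplicates in [2, 5, 1, 8, 4, 7, 9]
`active` takes the values: False

Answer: False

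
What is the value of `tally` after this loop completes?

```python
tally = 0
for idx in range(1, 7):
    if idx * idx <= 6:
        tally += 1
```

Count numbers where idx² ≤ 6
`tally` takes the values: 0 → 1 → 2

Answer: 2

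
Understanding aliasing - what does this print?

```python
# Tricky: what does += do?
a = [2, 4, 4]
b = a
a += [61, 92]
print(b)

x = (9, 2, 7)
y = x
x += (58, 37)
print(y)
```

Key concept: += behavior differs for mutable vs immutable.
Step by step:
`a = [2, 4, 4]` → a = [2, 4, 4]
`b = a` → b = [2, 4, 4] (same object as a)
`a += [61, 92]` → a = [2, 4, 4, 61, 92] (same object as b); b = [2, 4, 4, 61, 92] (same object as a)
`print(b)` → prints [2, 4, 4, 61, 92]
`x = (9, 2, 7)` → x = (9, 2, 7)
`y = x` → y = (9, 2, 7)
`x += (58, 37)` → x = (9, 2, 7, 58, 37)
`print(y)` → prints (9, 2, 7)

Answer:
[2, 4, 4, 61, 92]
(9, 2, 7)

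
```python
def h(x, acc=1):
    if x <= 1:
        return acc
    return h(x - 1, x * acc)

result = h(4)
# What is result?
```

Accumulator trace (n, acc): (4, 1) -> (3, 4) -> (2, 12) -> (1, 24) -> return 24

Answer: 24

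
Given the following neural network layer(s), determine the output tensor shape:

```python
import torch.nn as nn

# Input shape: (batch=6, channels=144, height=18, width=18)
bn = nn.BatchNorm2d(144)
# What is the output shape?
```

Input: (6, 144, 18, 18) -> Output: (6, 144, 18, 18)

Answer: (6, 144, 18, 18)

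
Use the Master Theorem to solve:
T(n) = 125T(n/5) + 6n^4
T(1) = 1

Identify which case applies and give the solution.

a=125, b=5, f(n)=6n^4. log_5(125) = 3. Since c=4 > 3 and the regularity condition holds (125(n/5)^4 = (125/5^4)n^4 with 125/5^4 < 1), Case 3 applies: T(n) = Θ(f(n)) = O(n^4).

Answer: O(n^4) - Case 3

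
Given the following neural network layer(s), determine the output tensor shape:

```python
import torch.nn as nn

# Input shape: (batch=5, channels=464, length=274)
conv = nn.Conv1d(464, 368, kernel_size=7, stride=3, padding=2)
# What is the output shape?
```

Input: (5, 464, 274) -> Output: (5, 368, 91)

Answer: (5, 368, 91)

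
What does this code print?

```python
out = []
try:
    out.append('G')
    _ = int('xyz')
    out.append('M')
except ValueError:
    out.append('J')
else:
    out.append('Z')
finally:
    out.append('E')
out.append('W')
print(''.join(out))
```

Execution trace: 'G' (try body) → 'J' (except ValueError) → 'E' (finally) → 'W' (after the try/except). Output: GJEW

Answer: GJEW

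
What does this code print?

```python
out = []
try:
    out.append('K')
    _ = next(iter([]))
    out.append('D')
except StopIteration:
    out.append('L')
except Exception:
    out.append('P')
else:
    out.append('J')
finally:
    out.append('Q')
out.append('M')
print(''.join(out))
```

Execution trace: 'K' (try body) → 'L' (except StopIteration) → 'Q' (finally) → 'M' (after the try/except). Output: KLQM

Answer: KLQM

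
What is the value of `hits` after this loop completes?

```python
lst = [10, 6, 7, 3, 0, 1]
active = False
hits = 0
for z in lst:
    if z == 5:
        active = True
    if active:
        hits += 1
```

Count elements after first 5 in [10, 6, 7, 3, 0, 1]
`hits` takes the values: 0

Answer: 0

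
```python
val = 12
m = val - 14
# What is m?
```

Trace:
`val = 12` → val = 12
`m = val - 14` → m = -2
So m = -2

Answer: -2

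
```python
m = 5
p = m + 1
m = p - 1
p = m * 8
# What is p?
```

Trace:
`m = 5` → m = 5
`p = m + 1` → p = 6
`m = p - 1` → m = 5
`p = m * 8` → p = 40
So p = 40

Answer: 40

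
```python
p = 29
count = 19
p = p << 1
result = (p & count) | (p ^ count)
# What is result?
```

Trace:
`p = 29` → p = 29
`count = 19` → count = 19
`p = p << 1` → p = 58
`result = (p & count) | (p ^ count)` → result = 59
So result = 59

Answer: 59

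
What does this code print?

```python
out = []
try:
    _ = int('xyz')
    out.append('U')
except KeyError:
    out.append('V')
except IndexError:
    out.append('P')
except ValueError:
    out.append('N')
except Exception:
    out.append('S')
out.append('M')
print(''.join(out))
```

Execution trace: 'N' (except ValueError) → 'M' (after the try/except). Output: NM

Answer: NM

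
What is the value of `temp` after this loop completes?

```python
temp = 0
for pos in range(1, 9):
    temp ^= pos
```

XOR of 1 to 8
`temp` takes the values: 0 → 1 → 3 → 0 → 4 → 1 → 7 → 0 → 8

Answer: 8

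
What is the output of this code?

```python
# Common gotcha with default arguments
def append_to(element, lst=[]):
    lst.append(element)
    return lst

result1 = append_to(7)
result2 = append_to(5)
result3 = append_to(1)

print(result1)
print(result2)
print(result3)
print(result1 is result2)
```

Key concept: mutable default argument gotcha.
Step by step:
`result1 = append_to(7)` → result1 = [7]
`result2 = append_to(5)` → result1 = [7, 5] (same object as result2); result2 = [7, 5] (same object as result1)
`result3 = append_to(1)` → result1 = [7, 5, 1] (same object as result2, result3); result2 = [7, 5, 1] (same object as result1, result3); result3 = [7, 5, 1] (same object as result1, result2)
`print(result1)` → prints [7, 5, 1]
`print(result2)` → prints [7, 5, 1]
`print(result3)` → prints [7, 5, 1]
`print(result1 is result2)` → prints True

Answer:
[7, 5, 1]
[7, 5, 1]
[7, 5, 1]
True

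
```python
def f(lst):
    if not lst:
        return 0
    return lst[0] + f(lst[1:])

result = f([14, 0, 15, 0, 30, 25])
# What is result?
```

14 + 0 + 15 + 0 + 30 + 25 + 0 = 84

Answer: 84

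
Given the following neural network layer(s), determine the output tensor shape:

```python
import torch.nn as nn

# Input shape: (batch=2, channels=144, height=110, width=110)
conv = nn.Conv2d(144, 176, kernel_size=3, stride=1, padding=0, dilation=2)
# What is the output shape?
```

Input: (2, 144, 110, 110) -> Output: (2, 176, 106, 106)

Answer: (2, 176, 106, 106)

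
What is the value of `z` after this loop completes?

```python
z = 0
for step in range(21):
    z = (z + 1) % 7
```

Increment mod 7, 21 times = 0
`z` takes the values: 0 → 1 → 2 → 3 → 4 → 5 → 6 → 0 → 1 → 2 → 3 → 4 → 5 → 6 → 0 → 1 → 2 → 3 → 4 → 5 → 6 → 0

Answer: 0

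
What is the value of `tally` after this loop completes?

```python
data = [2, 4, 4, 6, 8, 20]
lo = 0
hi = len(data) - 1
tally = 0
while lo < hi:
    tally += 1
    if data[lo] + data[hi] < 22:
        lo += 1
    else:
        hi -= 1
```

Steps to find pair summing to 22
`tally` takes the values: 0 → 1 → 2 → 3 → 4 → 5

Answer: 5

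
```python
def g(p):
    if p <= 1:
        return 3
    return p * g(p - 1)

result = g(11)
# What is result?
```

g(11) = 11 * 10 * 9 * 8 * 7 * 6 * 5 * 4 * 3 * 2 * 3 = 119750400

Answer: 119750400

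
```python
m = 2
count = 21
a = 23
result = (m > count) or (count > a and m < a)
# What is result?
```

Trace:
`m = 2` → m = 2
`count = 21` → count = 21
`a = 23` → a = 23
`result = (m > count) or (count > a and m < a)` → result = False
So result = False

Answer: False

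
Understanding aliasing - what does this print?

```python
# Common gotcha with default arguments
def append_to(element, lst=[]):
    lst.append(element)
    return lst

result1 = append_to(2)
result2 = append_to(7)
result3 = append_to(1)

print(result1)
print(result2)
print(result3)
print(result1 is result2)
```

Key concept: mutable default argument gotcha.
Step by step:
`result1 = append_to(2)` → result1 = [2]
`result2 = append_to(7)` → result1 = [2, 7] (same object as result2); result2 = [2, 7] (same object as result1)
`result3 = append_to(1)` → result1 = [2, 7, 1] (same object as result2, result3); result2 = [2, 7, 1] (same object as result1, result3); result3 = [2, 7, 1] (same object as result1, result2)
`print(result1)` → prints [2, 7, 1]
`print(result2)` → prints [2, 7, 1]
`print(result3)` → prints [2, 7, 1]
`print(result1 is result2)` → prints True

Answer:
[2, 7, 1]
[2, 7, 1]
[2, 7, 1]
True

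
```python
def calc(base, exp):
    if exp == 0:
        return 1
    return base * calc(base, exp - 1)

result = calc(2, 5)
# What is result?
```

calc(2, 5) = 2 * 2 * 2 * 2 * 2 = 32

Answer: 32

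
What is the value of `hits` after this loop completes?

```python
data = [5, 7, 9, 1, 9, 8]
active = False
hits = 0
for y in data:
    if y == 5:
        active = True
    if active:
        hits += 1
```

Count elements after first 5 in [5, 7, 9, 1, 9, 8]
`hits` takes the values: 0 → 1 → 2 → 3 → 4 → 5 → 6

Answer: 6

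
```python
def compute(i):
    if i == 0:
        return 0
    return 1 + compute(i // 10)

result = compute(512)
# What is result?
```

Count of digits of 512: 3

Answer: 3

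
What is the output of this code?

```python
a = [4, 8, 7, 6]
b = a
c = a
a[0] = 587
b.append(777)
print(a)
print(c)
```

Key concept: multiple aliases.
Step by step:
`a = [4, 8, 7, 6]` → a = [4, 8, 7, 6]
`b = a` → b = [4, 8, 7, 6] (same object as a)
`c = a` → c = [4, 8, 7, 6] (same object as a, b)
`a[0] = 587` → a = [587, 8, 7, 6] (same object as b, c); b = [587, 8, 7, 6] (same object as a, c); c = [587, 8, 7, 6] (same object as a, b)
`b.append(777)` → a = [587, 8, 7, 6, 777] (same object as b, c); b = [587, 8, 7, 6, 777] (same object as a, c); c = [587, 8, 7, 6, 777] (same object as a, b)
`print(a)` → prints [587, 8, 7, 6, 777]
`print(c)` → prints [587, 8, 7, 6, 777]

Answer:
[587, 8, 7, 6, 777]
[587, 8, 7, 6, 777]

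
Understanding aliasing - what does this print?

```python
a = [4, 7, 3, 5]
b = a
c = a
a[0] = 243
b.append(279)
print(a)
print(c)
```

Key concept: multiple aliases.
Step by step:
`a = [4, 7, 3, 5]` → a = [4, 7, 3, 5]
`b = a` → b = [4, 7, 3, 5] (same object as a)
`c = a` → c = [4, 7, 3, 5] (same object as a, b)
`a[0] = 243` → a = [243, 7, 3, 5] (same object as b, c); b = [243, 7, 3, 5] (same object as a, c); c = [243, 7, 3, 5] (same object as a, b)
`b.append(279)` → a = [243, 7, 3, 5, 279] (same object as b, c); b = [243, 7, 3, 5, 279] (same object as a, c); c = [243, 7, 3, 5, 279] (same object as a, b)
`print(a)` → prints [243, 7, 3, 5, 279]
`print(c)` → prints [243, 7, 3, 5, 279]

Answer:
[243, 7, 3, 5, 279]
[243, 7, 3, 5, 279]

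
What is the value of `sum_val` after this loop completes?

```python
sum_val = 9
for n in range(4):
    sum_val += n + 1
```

Start at 9, add 1 to 4 = 19
`sum_val` takes the values: 9 → 10 → 12 → 15 → 19

Answer: 19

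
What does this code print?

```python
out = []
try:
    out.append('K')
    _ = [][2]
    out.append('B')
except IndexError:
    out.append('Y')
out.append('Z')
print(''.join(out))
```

Execution trace: 'K' (try body) → 'Y' (except IndexError) → 'Z' (after the try/except). Output: KYZ

Answer: KYZ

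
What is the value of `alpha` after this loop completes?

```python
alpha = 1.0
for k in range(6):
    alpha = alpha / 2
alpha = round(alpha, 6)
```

Halving LR 6 times: 1 / 2^6
`alpha` takes the values: 1.0 → 0.5 → 0.25 → 0.125 → 0.0625 → 0.03125 → 0.015625

Answer: 0.015625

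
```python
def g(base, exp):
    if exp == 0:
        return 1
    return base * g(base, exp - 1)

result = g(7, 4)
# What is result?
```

g(7, 4) = 7 * 7 * 7 * 7 = 2401

Answer: 2401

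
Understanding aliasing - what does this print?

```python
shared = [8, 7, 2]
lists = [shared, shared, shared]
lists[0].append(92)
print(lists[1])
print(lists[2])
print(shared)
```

Key concept: list of same reference.
Step by step:
`shared = [8, 7, 2]` → shared = [8, 7, 2]
`lists = [shared, shared, shared]` → lists = [[8, 7, 2], [8, 7, 2], [8, 7, 2]]
`lists[0].append(92)` → shared = [8, 7, 2, 92]; lists = [[8, 7, 2, 92], [8, 7, 2, 92], [8, 7, 2, 92]]
`print(lists[1])` → prints [8, 7, 2, 92]
`print(lists[2])` → prints [8, 7, 2, 92]
`print(shared)` → prints [8, 7, 2, 92]

Answer:
[8, 7, 2, 92]
[8, 7, 2, 92]
[8, 7, 2, 92]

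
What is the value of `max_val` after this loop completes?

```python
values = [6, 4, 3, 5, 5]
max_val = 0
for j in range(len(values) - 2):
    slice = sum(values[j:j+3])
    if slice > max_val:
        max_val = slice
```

Max sum of 3-element window in [6, 4, 3, 5, 5]
`max_val` takes the values: 0 → 13

Answer: 13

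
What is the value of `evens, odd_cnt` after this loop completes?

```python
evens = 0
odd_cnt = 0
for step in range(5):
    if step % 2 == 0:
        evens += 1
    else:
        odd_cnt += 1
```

Count evens and odds in range(5)
`evens, odd_cnt` takes the values: (0, 0) → (1, 0) → (1, 1) → (2, 1) → (2, 2) → (3, 2)

Answer: 3, 2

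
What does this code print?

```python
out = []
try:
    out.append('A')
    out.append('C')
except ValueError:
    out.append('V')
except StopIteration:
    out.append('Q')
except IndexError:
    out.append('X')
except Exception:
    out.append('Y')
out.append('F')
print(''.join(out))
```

Execution trace: 'A' (try body) → 'C' (try body, no exception) → 'F' (after the try/except). Output: ACF

Answer: ACF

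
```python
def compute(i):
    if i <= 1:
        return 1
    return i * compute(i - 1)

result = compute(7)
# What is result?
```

compute(7) = 7 * 6 * 5 * 4 * 3 * 2 * 1 = 5040

Answer: 5040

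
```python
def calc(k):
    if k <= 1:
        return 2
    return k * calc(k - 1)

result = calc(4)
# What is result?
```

calc(4) = 4 * 3 * 2 * 2 = 48

Answer: 48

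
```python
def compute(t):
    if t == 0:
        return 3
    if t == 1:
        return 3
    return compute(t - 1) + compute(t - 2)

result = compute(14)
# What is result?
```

Build up from base cases: compute(0)=3, compute(1)=3, compute(2)=6, compute(3)=9, compute(4)=15, compute(5)=24, compute(6)=39, ..., compute(14)=1830

Answer: 1830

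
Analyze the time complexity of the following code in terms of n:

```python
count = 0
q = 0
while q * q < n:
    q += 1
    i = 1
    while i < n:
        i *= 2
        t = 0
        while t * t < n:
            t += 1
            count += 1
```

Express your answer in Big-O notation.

Each loop level contributes: √n × log n × √n. Multiplying the contributions gives O(n log n).

Answer: O(n log n)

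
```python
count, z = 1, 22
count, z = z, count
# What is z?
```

Trace:
`count, z = 1, 22` → count = 1; z = 22
`count, z = z, count` → count = 22; z = 1
So z = 1

Answer: 1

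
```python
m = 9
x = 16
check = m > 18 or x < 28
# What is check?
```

Trace:
`m = 9` → m = 9
`x = 16` → x = 16
`check = m > 18 or x < 28` → check = True
So check = True

Answer: True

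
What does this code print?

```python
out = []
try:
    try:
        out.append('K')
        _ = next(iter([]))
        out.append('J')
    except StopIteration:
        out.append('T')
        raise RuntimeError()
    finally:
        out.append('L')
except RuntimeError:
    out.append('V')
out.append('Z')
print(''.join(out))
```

Execution trace: 'K' (inner try body) → 'T' (inner except StopIteration) → 'L' (inner finally) → 'V' (outer except RuntimeError) → 'Z' (after the try/except). Output: KTLVZ

Answer: KTLVZ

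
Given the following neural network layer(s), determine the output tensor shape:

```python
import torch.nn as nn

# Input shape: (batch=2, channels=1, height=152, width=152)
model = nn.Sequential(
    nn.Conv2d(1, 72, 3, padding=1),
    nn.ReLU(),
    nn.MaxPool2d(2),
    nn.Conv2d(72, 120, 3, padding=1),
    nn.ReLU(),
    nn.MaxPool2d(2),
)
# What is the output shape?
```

Input: (2, 1, 152, 152) -> after first Conv2d: (2, 72, 152, 152) -> after first MaxPool2d: (2, 72, 76, 76) -> after second Conv2d: (2, 120, 76, 76) -> Output: (2, 120, 38, 38)

Answer: (2, 120, 38, 38)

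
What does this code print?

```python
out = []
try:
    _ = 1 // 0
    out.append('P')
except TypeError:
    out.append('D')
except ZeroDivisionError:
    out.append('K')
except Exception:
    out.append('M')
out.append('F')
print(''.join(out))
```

Execution trace: 'K' (except ZeroDivisionError) → 'F' (after the try/except). Output: KF

Answer: KF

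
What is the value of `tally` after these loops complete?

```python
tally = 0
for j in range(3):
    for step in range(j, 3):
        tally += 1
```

Upper triangle: 3 + 2 + ... + 1
`tally` takes the values: 0 → 1 → 2 → 3 → 4 → 5 → 6

Answer: 6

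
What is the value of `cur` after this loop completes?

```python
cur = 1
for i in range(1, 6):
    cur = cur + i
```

Start at 1, add 1 through 5
`cur` takes the values: 1 → 2 → 4 → 7 → 11 → 16

Answer: 16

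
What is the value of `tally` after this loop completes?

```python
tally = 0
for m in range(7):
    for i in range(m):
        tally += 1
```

Triangle number: 0+1+2+...+6
`tally` takes the values: 0 → 1 → 2 → 3 → 4 → 5 → 6 → 7 → 8 → 9 → 10 → 11 → 12 → 13 → 14 → 15 → 16 → 17 → 18 → 19 → 20 → 21

Answer: 21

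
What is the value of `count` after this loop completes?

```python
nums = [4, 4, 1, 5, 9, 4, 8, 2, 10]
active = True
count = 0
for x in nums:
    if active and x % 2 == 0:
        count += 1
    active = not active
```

Count even values at even positions
`count` takes the values: 0 → 1 → 2 → 3

Answer: 3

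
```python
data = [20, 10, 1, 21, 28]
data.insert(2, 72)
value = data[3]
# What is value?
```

Trace:
`data = [20, 10, 1, 21, 28]` → data = [20, 10, 1, 21, 28]
`data.insert(2, 72)` → data = [20, 10, 72, 1, 21, 28]
`value = data[3]` → value = 1
So value = 1

Answer: 1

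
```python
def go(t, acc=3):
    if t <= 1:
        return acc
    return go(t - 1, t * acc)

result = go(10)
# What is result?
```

Accumulator trace (n, acc): (10, 3) -> (9, 30) -> (8, 270) -> (7, 2160) -> (6, 15120) -> (5, 90720) -> (4, 453600) -> (3, 1814400) -> (2, 5443200) -> (1, 10886400) -> return 10886400

Answer: 10886400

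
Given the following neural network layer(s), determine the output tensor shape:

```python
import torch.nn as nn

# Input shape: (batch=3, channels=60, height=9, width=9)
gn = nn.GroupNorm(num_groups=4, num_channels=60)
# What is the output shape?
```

Input: (3, 60, 9, 9) -> Output: (3, 60, 9, 9)

Answer: (3, 60, 9, 9)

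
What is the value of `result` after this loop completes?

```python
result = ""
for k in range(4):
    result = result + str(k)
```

Concatenate digits 0 to 3
`result` takes the values: "" → "0" → "01" → "012" → "0123"

Answer: "0123"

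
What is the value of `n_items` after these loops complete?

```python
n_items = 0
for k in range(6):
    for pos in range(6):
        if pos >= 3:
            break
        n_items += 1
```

Inner breaks at 3, outer runs 6 times
`n_items` takes the values: 0 → 1 → 2 → 3 → 4 → 5 → 6 → 7 → 8 → 9 → 10 → 11 → 12 → 13 → 14 → 15 → 16 → 17 → 18

Answer: 18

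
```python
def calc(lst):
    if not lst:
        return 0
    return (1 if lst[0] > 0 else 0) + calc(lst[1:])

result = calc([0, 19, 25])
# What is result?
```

Count of positive elements in [0, 19, 25] = 2

Answer: 2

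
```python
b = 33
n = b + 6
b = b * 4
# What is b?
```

Trace:
`b = 33` → b = 33
`n = b + 6` → n = 39
`b = b * 4` → b = 132
So b = 132

Answer: 132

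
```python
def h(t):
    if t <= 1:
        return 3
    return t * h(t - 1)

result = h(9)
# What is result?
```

h(9) = 9 * 8 * 7 * 6 * 5 * 4 * 3 * 2 * 3 = 1088640

Answer: 1088640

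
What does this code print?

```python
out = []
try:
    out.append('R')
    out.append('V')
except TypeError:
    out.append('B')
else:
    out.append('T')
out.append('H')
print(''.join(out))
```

Execution trace: 'R' (try body) → 'V' (try body, no exception) → 'T' (else) → 'H' (after the try/except). Output: RVTH

Answer: RVTH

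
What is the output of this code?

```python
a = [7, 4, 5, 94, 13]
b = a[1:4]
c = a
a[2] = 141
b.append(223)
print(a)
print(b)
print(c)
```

Key concept: slice vs alias.
Step by step:
`a = [7, 4, 5, 94, 13]` → a = [7, 4, 5, 94, 13]
`b = a[1:4]` → b = [4, 5, 94]
`c = a` → c = [7, 4, 5, 94, 13] (same object as a)
`a[2] = 141` → a = [7, 4, 141, 94, 13] (same object as c); c = [7, 4, 141, 94, 13] (same object as a)
`b.append(223)` → b = [4, 5, 94, 223]
`print(a)` → prints [7, 4, 141, 94, 13]
`print(b)` → prints [4, 5, 94, 223]
`print(c)` → prints [7, 4, 141, 94, 13]

Answer:
[7, 4, 141, 94, 13]
[4, 5, 94, 223]
[7, 4, 141, 94, 13]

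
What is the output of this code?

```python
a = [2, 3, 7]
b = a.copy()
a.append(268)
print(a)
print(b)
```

Key concept: list.copy() creates independent copy.
Step by step:
`a = [2, 3, 7]` → a = [2, 3, 7]
`b = a.copy()` → b = [2, 3, 7]
`a.append(268)` → a = [2, 3, 7, 268]
`print(a)` → prints [2, 3, 7, 268]
`print(b)` → prints [2, 3, 7]

Answer:
[2, 3, 7, 268]
[2, 3, 7]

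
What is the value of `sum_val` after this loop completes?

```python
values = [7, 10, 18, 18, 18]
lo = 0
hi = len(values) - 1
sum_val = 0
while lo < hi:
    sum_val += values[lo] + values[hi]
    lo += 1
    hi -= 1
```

Sum of pairs from ends
`sum_val` takes the values: 0 → 25 → 53

Answer: 53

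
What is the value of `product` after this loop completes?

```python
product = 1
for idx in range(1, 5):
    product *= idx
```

4! = 24
`product` takes the values: 1 → 2 → 6 → 24

Answer: 24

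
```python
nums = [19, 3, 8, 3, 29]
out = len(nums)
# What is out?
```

Trace:
`nums = [19, 3, 8, 3, 29]` → nums = [19, 3, 8, 3, 29]
`out = len(nums)` → out = 5
So out = 5

Answer: 5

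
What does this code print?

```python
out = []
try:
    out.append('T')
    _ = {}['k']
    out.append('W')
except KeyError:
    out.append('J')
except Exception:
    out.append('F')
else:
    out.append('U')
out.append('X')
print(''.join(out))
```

Execution trace: 'T' (try body) → 'J' (except KeyError) → 'X' (after the try/except). Output: TJX

Answer: TJX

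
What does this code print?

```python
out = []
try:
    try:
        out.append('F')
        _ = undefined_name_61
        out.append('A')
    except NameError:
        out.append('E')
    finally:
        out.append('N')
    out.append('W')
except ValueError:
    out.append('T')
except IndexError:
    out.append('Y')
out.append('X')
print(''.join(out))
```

Execution trace: 'F' (inner try body) → 'E' (inner except NameError) → 'N' (inner finally) → 'W' (try body, no exception) → 'X' (after the try/except). Output: FENWX

Answer: FENWX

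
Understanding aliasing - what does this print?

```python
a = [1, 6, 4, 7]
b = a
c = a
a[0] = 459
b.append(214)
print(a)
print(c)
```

Key concept: multiple aliases.
Step by step:
`a = [1, 6, 4, 7]` → a = [1, 6, 4, 7]
`b = a` → b = [1, 6, 4, 7] (same object as a)
`c = a` → c = [1, 6, 4, 7] (same object as a, b)
`a[0] = 459` → a = [459, 6, 4, 7] (same object as b, c); b = [459, 6, 4, 7] (same object as a, c); c = [459, 6, 4, 7] (same object as a, b)
`b.append(214)` → a = [459, 6, 4, 7, 214] (same object as b, c); b = [459, 6, 4, 7, 214] (same object as a, c); c = [459, 6, 4, 7, 214] (same object as a, b)
`print(a)` → prints [459, 6, 4, 7, 214]
`print(c)` → prints [459, 6, 4, 7, 214]

Answer:
[459, 6, 4, 7, 214]
[459, 6, 4, 7, 214]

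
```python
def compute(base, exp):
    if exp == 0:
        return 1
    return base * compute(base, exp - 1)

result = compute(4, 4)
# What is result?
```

compute(4, 4) = 4 * 4 * 4 * 4 = 256

Answer: 256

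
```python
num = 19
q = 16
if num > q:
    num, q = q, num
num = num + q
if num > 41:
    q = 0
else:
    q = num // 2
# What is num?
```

Trace:
`num = 19` → num = 19
`q = 16` → q = 16
`if num > q: ...` → num > q is True → num = 16; q = 19
`num = num + q` → num = 35
`if num > 41: ...` → num > 41 is False, take else branch → q = 17
So num = 35

Answer: 35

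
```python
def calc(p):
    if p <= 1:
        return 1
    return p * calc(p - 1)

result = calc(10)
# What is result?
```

calc(10) = 10 * 9 * 8 * 7 * 6 * 5 * 4 * 3 * 2 * 1 = 3628800

Answer: 3628800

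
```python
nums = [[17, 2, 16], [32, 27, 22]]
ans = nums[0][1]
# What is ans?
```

Trace:
`nums = [[17, 2, 16], [32, 27, 22]]` → nums = [[17, 2, 16], [32, 27, 22]]
`ans = nums[0][1]` → ans = 2
So ans = 2

Answer: 2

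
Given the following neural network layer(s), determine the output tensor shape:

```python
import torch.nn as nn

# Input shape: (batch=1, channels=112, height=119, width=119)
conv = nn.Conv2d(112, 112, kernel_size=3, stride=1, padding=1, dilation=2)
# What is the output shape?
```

Input: (1, 112, 119, 119) -> Output: (1, 112, 117, 117)

Answer: (1, 112, 117, 117)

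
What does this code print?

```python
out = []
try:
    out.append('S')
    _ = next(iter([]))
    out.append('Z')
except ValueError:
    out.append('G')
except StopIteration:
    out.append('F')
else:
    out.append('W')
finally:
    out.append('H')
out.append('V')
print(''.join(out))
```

Execution trace: 'S' (try body) → 'F' (except StopIteration) → 'H' (finally) → 'V' (after the try/except). Output: SFHV

Answer: SFHV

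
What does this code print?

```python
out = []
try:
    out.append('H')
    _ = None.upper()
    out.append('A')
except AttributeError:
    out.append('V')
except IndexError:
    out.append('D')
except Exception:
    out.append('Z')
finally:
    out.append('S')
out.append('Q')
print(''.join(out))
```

Execution trace: 'H' (try body) → 'V' (except AttributeError) → 'S' (finally) → 'Q' (after the try/except). Output: HVSQ

Answer: HVSQ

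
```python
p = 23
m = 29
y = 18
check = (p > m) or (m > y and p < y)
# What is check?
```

Trace:
`p = 23` → p = 23
`m = 29` → m = 29
`y = 18` → y = 18
`check = (p > m) or (m > y and p < y)` → check = False
So check = False

Answer: False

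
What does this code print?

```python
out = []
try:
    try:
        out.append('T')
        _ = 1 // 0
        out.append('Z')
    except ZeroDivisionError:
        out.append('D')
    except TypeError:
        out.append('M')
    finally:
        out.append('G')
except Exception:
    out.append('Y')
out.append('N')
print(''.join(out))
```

Execution trace: 'T' (inner try body) → 'D' (inner except ZeroDivisionError) → 'G' (inner finally) → 'N' (after the try/except). Output: TDGN

Answer: TDGN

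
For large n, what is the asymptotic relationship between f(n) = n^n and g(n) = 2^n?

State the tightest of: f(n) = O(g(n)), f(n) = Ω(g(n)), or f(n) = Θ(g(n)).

n^n vs 2^n: f(n) = Ω(g(n)) but not O(g(n)) — n^n grows strictly faster than 2^n.

Answer: f(n) = Ω(g(n)) but not O(g(n)) — n^n grows strictly faster than 2^n.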